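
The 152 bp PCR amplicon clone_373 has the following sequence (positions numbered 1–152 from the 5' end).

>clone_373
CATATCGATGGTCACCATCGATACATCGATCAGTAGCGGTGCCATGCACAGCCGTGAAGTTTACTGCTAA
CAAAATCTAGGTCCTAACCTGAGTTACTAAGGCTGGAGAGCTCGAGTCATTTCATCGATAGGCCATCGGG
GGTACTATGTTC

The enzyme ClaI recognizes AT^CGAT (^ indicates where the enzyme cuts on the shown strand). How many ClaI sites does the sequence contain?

ATCGAT occurs starting at positions 4, 17, 25, 124.
ClaI cuts at 4 sites.

4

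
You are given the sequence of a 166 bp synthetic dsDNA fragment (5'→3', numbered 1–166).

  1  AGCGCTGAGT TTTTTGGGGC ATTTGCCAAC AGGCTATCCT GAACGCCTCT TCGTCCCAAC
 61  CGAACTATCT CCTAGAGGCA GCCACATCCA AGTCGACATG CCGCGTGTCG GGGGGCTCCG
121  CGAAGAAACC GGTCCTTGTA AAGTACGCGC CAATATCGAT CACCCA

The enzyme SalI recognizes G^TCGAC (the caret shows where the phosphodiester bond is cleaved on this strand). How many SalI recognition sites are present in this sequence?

1

GTCGAC occurs starting at position 92.
SalI cuts at 1 site.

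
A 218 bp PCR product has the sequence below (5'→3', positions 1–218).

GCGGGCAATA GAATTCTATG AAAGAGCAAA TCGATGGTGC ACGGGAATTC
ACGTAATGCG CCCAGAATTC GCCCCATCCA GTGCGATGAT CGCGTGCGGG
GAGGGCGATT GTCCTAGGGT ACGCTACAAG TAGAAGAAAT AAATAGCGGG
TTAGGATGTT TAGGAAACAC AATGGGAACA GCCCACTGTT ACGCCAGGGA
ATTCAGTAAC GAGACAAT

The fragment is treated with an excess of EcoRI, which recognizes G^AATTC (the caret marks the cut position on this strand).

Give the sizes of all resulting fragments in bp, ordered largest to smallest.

EcoRI sites (GAATTC) start at positions 11, 45, 65, 199.
EcoRI cuts after the first base of each site, so after positions 11, 45, 65, 199.
Linear molecule, 4 cuts → 5 fragments:
  1–11 → 11 bp
  12–45 → 34 bp
  46–65 → 20 bp
  66–199 → 134 bp
  200–218 → 19 bp
Sorted largest to smallest: 134, 34, 20, 19, 11 bp.

134, 34, 20, 19, 11 bp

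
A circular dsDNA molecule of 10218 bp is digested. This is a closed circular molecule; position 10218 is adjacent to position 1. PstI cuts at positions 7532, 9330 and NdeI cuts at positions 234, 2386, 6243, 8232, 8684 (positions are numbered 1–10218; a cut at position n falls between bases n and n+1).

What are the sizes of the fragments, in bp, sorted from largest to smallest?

3857, 2152, 1289, 1122, 700, 646, 452 bp

Combined cut positions (sorted): 234, 2386, 6243, 7532, 8232, 8684, 9330.
Circular molecule, 7 cuts → 7 fragments:
  2386 − 234 = 2152 bp
  6243 − 2386 = 3857 bp
  7532 − 6243 = 1289 bp
  8232 − 7532 = 700 bp
  8684 − 8232 = 452 bp
  9330 − 8684 = 646 bp
  wrap: 10218 − 9330 + 234 = 1122 bp
Sorted largest to smallest: 3857, 2152, 1289, 1122, 700, 646, 452 bp.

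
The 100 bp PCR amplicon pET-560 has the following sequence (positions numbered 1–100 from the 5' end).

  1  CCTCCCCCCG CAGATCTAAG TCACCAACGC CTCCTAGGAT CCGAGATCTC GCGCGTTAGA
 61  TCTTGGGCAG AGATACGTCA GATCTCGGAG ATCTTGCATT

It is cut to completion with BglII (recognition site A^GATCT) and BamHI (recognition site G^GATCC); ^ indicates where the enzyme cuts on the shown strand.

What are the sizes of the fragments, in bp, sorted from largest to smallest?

BglII sites (AGATCT) start at positions 12, 44, 58, 80, 89.
BglII cuts after the first base of each site, so after positions 12, 44, 58, 80, 89.
The BamHI site (GGATCC) starts at position 37.
BamHI cuts after the first base of each site, so after position 37.
Combined cut positions: 12, 37, 44, 58, 80, 89.
Linear molecule, 6 cuts → 7 fragments:
  1–12 → 12 bp
  13–37 → 25 bp
  38–44 → 7 bp
  45–58 → 14 bp
  59–80 → 22 bp
  81–89 → 9 bp
  90–100 → 11 bp
Sorted largest to smallest: 25, 22, 14, 12, 11, 9, 7 bp.

25, 22, 14, 12, 11, 9, 7 bp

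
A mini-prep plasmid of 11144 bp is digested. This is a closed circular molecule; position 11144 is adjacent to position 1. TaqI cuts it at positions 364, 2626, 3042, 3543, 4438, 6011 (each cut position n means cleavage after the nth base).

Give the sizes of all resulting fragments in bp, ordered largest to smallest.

Circular molecule, 6 cuts → 6 fragments:
  2626 − 364 = 2262 bp
  3042 − 2626 = 416 bp
  3543 − 3042 = 501 bp
  4438 − 3543 = 895 bp
  6011 − 4438 = 1573 bp
  wrap: 11144 − 6011 + 364 = 5497 bp
Sorted largest to smallest: 5497, 2262, 1573, 895, 501, 416 bp.

5497, 2262, 1573, 895, 501, 416 bp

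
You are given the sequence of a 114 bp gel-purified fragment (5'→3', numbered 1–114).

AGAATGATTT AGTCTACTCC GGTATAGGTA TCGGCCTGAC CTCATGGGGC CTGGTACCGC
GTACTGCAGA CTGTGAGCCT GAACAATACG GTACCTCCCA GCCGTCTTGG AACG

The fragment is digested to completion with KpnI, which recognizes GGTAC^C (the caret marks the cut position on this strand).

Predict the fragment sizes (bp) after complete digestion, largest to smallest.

57, 37, 20 bp

KpnI sites (GGTACC) start at positions 53, 90.
KpnI cuts after base 5 of each site (before the last base), so after positions 57, 94.
Linear molecule, 2 cuts → 3 fragments:
  1–57 → 57 bp
  58–94 → 37 bp
  95–114 → 20 bp
Sorted largest to smallest: 57, 37, 20 bp.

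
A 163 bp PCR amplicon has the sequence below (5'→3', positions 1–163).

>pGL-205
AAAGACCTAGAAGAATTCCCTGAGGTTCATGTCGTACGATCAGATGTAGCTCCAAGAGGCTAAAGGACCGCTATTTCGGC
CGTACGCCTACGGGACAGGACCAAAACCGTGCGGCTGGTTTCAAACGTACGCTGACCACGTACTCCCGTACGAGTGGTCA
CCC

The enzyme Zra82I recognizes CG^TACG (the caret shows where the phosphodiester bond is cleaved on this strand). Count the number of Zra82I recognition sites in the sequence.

CGTACG occurs starting at positions 33, 81, 126, 147.
Zra82I cuts at 4 sites.

4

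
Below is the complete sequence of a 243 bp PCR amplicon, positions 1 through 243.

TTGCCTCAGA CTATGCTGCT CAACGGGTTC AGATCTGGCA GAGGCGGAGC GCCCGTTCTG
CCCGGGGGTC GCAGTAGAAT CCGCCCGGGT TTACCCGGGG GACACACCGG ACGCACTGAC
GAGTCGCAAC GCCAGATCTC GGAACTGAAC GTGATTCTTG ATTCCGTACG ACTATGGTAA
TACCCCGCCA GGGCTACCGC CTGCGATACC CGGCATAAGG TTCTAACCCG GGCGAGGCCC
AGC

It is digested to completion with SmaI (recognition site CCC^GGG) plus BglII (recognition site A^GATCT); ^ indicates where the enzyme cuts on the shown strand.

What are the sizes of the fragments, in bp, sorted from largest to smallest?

95, 38, 32, 31, 23, 14, 10 bp

SmaI sites (CCCGGG) start at positions 61, 84, 94, 227.
SmaI cuts after base 3 of each site, so after positions 63, 86, 96, 229.
BglII sites (AGATCT) start at positions 31, 134.
BglII cuts after the first base of each site, so after positions 31, 134.
Combined cut positions: 31, 63, 86, 96, 134, 229.
Linear molecule, 6 cuts → 7 fragments:
  1–31 → 31 bp
  32–63 → 32 bp
  64–86 → 23 bp
  87–96 → 10 bp
  97–134 → 38 bp
  135–229 → 95 bp
  230–243 → 14 bp
Sorted largest to smallest: 95, 38, 32, 31, 23, 14, 10 bp.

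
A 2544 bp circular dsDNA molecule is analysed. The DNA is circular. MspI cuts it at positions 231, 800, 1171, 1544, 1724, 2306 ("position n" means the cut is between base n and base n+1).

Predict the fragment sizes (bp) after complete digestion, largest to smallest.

582, 569, 469, 373, 371, 180 bp

Circular molecule, 6 cuts → 6 fragments:
  800 − 231 = 569 bp
  1171 − 800 = 371 bp
  1544 − 1171 = 373 bp
  1724 − 1544 = 180 bp
  2306 − 1724 = 582 bp
  wrap: 2544 − 2306 + 231 = 469 bp
Sorted largest to smallest: 582, 569, 469, 373, 371, 180 bp.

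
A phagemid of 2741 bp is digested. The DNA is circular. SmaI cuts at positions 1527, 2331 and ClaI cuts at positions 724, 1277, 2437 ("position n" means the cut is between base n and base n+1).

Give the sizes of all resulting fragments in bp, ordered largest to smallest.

Combined cut positions (sorted): 724, 1277, 1527, 2331, 2437.
Circular molecule, 5 cuts → 5 fragments:
  1277 − 724 = 553 bp
  1527 − 1277 = 250 bp
  2331 − 1527 = 804 bp
  2437 − 2331 = 106 bp
  wrap: 2741 − 2437 + 724 = 1028 bp
Sorted largest to smallest: 1028, 804, 553, 250, 106 bp.

1028, 804, 553, 250, 106 bp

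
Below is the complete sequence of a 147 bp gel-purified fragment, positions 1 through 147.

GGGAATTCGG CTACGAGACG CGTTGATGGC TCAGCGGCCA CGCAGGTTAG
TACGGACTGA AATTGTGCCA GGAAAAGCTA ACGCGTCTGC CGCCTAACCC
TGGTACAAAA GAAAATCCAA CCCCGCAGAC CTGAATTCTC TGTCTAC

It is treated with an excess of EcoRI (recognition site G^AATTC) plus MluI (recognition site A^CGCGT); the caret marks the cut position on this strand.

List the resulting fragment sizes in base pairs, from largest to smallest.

EcoRI sites (GAATTC) start at positions 3, 133.
EcoRI cuts after the first base of each site, so after positions 3, 133.
MluI sites (ACGCGT) start at positions 18, 81.
MluI cuts after the first base of each site, so after positions 18, 81.
Combined cut positions: 3, 18, 81, 133.
Linear molecule, 4 cuts → 5 fragments:
  1–3 → 3 bp
  4–18 → 15 bp
  19–81 → 63 bp
  82–133 → 52 bp
  134–147 → 14 bp
Sorted largest to smallest: 63, 52, 15, 14, 3 bp.

63, 52, 15, 14, 3 bp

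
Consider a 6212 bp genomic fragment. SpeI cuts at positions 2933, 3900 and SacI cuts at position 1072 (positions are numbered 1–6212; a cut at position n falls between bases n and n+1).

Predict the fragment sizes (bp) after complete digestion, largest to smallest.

Combined cut positions (sorted): 1072, 2933, 3900.
Linear molecule, 3 cuts → 4 fragments:
  1072 − 0 = 1072 bp
  2933 − 1072 = 1861 bp
  3900 − 2933 = 967 bp
  6212 − 3900 = 2312 bp
Sorted largest to smallest: 2312, 1861, 1072, 967 bp.

2312, 1861, 1072, 967 bp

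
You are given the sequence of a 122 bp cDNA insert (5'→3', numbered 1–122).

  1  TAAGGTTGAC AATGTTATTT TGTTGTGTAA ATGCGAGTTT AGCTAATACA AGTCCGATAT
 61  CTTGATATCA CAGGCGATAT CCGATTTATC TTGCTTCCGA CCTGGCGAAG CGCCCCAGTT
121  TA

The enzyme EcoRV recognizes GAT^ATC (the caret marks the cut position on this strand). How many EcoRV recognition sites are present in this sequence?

GATATC occurs starting at positions 56, 64, 76.
EcoRV cuts at 3 sites.

3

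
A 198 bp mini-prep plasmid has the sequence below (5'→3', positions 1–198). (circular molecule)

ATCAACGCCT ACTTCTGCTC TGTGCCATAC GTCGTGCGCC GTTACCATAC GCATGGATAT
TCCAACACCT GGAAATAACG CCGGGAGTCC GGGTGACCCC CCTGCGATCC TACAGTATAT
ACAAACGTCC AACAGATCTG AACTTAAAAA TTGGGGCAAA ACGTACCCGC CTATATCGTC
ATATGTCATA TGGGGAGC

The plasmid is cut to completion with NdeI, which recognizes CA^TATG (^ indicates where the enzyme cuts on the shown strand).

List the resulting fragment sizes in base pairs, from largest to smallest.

NdeI sites (CATATG) start at positions 180, 187.
NdeI cuts after base 2 of each site, so after positions 181, 188.
Circular molecule, 2 cuts → 2 fragments:
  182–188 → 7 bp
  189–198 then 1–181 → 10 + 181 = 191 bp
Sorted largest to smallest: 191, 7 bp.

191, 7 bp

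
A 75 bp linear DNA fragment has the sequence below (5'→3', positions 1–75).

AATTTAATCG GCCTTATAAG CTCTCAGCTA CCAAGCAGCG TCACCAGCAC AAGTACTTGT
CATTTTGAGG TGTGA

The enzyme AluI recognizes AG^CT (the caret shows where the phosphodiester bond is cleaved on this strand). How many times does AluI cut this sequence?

2

AGCT occurs starting at positions 19, 26.
AluI cuts at 2 sites.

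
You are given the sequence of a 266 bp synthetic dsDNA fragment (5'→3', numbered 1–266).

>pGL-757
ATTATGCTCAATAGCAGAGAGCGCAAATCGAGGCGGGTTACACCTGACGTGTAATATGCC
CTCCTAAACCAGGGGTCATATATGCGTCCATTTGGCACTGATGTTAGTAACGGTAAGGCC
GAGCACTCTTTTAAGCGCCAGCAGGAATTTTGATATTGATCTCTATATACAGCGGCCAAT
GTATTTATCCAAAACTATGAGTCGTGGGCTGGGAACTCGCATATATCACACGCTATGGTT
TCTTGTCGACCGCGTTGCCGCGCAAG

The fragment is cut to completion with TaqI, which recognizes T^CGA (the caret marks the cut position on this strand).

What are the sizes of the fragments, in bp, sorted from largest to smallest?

TaqI sites (TCGA) start at positions 28, 246.
TaqI cuts after the first base of each site, so after positions 28, 246.
Linear molecule, 2 cuts → 3 fragments:
  1–28 → 28 bp
  29–246 → 218 bp
  247–266 → 20 bp
Sorted largest to smallest: 218, 28, 20 bp.

218, 28, 20 bp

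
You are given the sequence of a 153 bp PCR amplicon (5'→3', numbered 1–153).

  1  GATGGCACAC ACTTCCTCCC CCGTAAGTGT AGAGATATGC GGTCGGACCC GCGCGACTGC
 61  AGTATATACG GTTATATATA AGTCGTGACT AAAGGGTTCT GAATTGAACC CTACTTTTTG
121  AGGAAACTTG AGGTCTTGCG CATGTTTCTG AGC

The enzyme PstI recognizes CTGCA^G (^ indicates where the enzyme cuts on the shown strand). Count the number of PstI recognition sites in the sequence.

1

CTGCAG occurs starting at position 57.
PstI cuts at 1 site.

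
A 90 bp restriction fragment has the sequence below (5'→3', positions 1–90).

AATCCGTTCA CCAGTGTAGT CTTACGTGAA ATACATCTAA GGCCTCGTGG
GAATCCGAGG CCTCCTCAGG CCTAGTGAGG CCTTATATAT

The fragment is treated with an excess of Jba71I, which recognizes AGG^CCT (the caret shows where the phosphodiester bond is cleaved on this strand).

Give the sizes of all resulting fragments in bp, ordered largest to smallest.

Jba71I sites (AGGCCT) start at positions 40, 58, 68, 78.
Jba71I cuts after base 3 of each site, so after positions 42, 60, 70, 80.
Linear molecule, 4 cuts → 5 fragments:
  1–42 → 42 bp
  43–60 → 18 bp
  61–70 → 10 bp
  71–80 → 10 bp
  81–90 → 10 bp
Sorted largest to smallest: 42, 18, 10, 10, 10 bp.

42, 18, 10, 10, 10 bp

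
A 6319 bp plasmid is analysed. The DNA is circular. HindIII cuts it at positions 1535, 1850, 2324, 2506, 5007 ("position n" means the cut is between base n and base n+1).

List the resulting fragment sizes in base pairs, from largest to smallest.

2847, 2501, 474, 315, 182 bp

Circular molecule, 5 cuts → 5 fragments:
  1850 − 1535 = 315 bp
  2324 − 1850 = 474 bp
  2506 − 2324 = 182 bp
  5007 − 2506 = 2501 bp
  wrap: 6319 − 5007 + 1535 = 2847 bp
Sorted largest to smallest: 2847, 2501, 474, 315, 182 bp.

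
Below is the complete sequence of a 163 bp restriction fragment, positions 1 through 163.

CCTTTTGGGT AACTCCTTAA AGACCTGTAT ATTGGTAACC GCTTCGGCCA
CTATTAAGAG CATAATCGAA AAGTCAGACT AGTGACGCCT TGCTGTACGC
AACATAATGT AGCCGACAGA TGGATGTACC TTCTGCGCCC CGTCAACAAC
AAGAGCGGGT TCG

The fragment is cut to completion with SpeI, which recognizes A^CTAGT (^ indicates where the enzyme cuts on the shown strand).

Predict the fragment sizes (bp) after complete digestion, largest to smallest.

85, 78 bp

The SpeI site (ACTAGT) starts at position 78.
SpeI cuts after the first base of each site, so after position 78.
Linear molecule, 1 cut → 2 fragments:
  1–78 → 78 bp
  79–163 → 85 bp
Sorted largest to smallest: 85, 78 bp.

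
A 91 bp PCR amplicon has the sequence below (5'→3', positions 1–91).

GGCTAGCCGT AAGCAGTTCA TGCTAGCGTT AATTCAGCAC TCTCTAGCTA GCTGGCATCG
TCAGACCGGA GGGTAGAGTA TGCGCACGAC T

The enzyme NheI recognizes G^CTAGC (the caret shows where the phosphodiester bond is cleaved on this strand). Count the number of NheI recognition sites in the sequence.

3

GCTAGC occurs starting at positions 2, 22, 47.
NheI cuts at 3 sites.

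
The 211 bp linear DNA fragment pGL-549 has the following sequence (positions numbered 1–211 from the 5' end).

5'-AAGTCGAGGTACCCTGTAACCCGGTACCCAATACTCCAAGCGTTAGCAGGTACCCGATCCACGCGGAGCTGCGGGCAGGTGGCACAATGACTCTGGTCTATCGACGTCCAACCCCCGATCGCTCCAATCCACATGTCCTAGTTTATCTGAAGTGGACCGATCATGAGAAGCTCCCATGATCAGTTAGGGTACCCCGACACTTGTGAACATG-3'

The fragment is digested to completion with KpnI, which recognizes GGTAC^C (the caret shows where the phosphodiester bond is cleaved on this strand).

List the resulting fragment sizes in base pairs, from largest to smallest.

139, 26, 19, 15, 12 bp

KpnI sites (GGTACC) start at positions 8, 23, 49, 188.
KpnI cuts after base 5 of each site (before the last base), so after positions 12, 27, 53, 192.
Linear molecule, 4 cuts → 5 fragments:
  1–12 → 12 bp
  13–27 → 15 bp
  28–53 → 26 bp
  54–192 → 139 bp
  193–211 → 19 bp
Sorted largest to smallest: 139, 26, 19, 15, 12 bp.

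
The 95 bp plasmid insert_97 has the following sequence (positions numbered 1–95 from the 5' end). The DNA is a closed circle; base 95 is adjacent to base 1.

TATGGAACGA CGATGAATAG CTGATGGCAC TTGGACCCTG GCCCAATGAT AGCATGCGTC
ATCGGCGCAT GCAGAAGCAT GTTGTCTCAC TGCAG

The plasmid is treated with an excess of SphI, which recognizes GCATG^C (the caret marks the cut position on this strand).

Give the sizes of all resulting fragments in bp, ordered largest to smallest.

SphI sites (GCATGC) start at positions 52, 67.
SphI cuts after base 5 of each site (before the last base), so after positions 56, 71.
Circular molecule, 2 cuts → 2 fragments:
  57–71 → 15 bp
  72–95 then 1–56 → 24 + 56 = 80 bp
Sorted largest to smallest: 80, 15 bp.

80, 15 bp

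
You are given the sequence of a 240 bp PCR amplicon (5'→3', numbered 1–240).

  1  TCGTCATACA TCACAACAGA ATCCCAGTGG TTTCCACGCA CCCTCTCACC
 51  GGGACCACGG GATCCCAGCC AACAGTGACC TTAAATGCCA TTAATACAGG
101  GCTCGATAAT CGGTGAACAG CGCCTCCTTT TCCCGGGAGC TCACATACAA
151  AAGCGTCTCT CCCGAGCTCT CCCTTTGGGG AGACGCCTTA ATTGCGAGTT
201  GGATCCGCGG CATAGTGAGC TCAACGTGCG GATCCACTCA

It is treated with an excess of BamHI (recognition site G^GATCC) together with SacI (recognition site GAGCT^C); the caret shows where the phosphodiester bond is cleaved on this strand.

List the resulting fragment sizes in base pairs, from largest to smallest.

BamHI sites (GGATCC) start at positions 60, 201, 230.
BamHI cuts after the first base of each site, so after positions 60, 201, 230.
SacI sites (GAGCTC) start at positions 137, 164, 217.
SacI cuts after base 5 of each site (before the last base), so after positions 141, 168, 221.
Combined cut positions: 60, 141, 168, 201, 221, 230.
Linear molecule, 6 cuts → 7 fragments:
  1–60 → 60 bp
  61–141 → 81 bp
  142–168 → 27 bp
  169–201 → 33 bp
  202–221 → 20 bp
  222–230 → 9 bp
  231–240 → 10 bp
Sorted largest to smallest: 81, 60, 33, 27, 20, 10, 9 bp.

81, 60, 33, 27, 20, 10, 9 bp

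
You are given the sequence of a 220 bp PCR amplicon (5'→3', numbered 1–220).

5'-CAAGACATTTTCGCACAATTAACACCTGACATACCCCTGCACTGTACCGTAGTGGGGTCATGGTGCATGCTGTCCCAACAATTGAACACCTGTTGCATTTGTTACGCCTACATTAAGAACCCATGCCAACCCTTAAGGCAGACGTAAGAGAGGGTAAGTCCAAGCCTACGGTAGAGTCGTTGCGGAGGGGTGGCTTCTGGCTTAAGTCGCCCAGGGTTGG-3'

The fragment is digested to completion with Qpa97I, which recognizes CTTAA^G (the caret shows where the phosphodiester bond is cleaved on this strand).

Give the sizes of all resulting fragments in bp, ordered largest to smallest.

Qpa97I sites (CTTAAG) start at positions 132, 201.
Qpa97I cuts after base 5 of each site (before the last base), so after positions 136, 205.
Linear molecule, 2 cuts → 3 fragments:
  1–136 → 136 bp
  137–205 → 69 bp
  206–220 → 15 bp
Sorted largest to smallest: 136, 69, 15 bp.

136, 69, 15 bp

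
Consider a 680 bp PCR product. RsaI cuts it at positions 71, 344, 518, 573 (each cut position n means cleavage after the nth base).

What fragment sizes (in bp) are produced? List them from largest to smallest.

Linear molecule, 4 cuts → 5 fragments:
  71 − 0 = 71 bp
  344 − 71 = 273 bp
  518 − 344 = 174 bp
  573 − 518 = 55 bp
  680 − 573 = 107 bp
Sorted largest to smallest: 273, 174, 107, 71, 55 bp.

273, 174, 107, 71, 55 bp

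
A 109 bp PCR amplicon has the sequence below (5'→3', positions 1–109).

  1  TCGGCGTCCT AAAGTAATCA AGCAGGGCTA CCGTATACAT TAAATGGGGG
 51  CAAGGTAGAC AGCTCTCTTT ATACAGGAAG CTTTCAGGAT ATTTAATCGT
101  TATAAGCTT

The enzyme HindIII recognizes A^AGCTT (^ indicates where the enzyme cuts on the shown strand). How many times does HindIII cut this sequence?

2

AAGCTT occurs starting at positions 78, 104.
HindIII cuts at 2 sites.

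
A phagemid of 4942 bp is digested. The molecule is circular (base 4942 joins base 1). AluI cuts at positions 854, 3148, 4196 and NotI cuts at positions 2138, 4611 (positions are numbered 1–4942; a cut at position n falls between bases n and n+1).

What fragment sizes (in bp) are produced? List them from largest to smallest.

1284, 1185, 1048, 1010, 415 bp

Combined cut positions (sorted): 854, 2138, 3148, 4196, 4611.
Circular molecule, 5 cuts → 5 fragments:
  2138 − 854 = 1284 bp
  3148 − 2138 = 1010 bp
  4196 − 3148 = 1048 bp
  4611 − 4196 = 415 bp
  wrap: 4942 − 4611 + 854 = 1185 bp
Sorted largest to smallest: 1284, 1185, 1048, 1010, 415 bp.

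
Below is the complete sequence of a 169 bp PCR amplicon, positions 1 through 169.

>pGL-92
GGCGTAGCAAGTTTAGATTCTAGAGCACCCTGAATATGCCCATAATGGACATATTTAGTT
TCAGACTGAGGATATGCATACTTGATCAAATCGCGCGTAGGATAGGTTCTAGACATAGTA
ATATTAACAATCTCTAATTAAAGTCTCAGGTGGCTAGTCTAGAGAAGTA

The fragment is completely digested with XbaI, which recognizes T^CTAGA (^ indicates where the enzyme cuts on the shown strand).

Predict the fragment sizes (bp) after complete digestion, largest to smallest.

89, 50, 19, 11 bp

XbaI sites (TCTAGA) start at positions 19, 108, 158.
XbaI cuts after the first base of each site, so after positions 19, 108, 158.
Linear molecule, 3 cuts → 4 fragments:
  1–19 → 19 bp
  20–108 → 89 bp
  109–158 → 50 bp
  159–169 → 11 bp
Sorted largest to smallest: 89, 50, 19, 11 bp.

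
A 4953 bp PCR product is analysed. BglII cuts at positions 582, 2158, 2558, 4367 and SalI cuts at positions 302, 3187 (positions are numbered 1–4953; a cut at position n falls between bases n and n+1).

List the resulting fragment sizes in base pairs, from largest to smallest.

Combined cut positions (sorted): 302, 582, 2158, 2558, 3187, 4367.
Linear molecule, 6 cuts → 7 fragments:
  302 − 0 = 302 bp
  582 − 302 = 280 bp
  2158 − 582 = 1576 bp
  2558 − 2158 = 400 bp
  3187 − 2558 = 629 bp
  4367 − 3187 = 1180 bp
  4953 − 4367 = 586 bp
Sorted largest to smallest: 1576, 1180, 629, 586, 400, 302, 280 bp.

1576, 1180, 629, 586, 400, 302, 280 bp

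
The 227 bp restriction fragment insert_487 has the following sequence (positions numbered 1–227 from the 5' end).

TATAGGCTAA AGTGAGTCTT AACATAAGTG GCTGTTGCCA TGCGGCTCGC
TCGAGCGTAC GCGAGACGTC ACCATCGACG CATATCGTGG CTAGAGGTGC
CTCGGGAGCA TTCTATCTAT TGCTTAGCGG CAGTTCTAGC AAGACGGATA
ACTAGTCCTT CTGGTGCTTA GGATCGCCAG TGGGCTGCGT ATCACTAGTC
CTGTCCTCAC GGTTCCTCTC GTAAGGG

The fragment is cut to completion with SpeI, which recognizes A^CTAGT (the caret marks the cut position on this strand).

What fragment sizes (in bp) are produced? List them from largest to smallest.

SpeI sites (ACTAGT) start at positions 151, 194.
SpeI cuts after the first base of each site, so after positions 151, 194.
Linear molecule, 2 cuts → 3 fragments:
  1–151 → 151 bp
  152–194 → 43 bp
  195–227 → 33 bp
Sorted largest to smallest: 151, 43, 33 bp.

151, 43, 33 bp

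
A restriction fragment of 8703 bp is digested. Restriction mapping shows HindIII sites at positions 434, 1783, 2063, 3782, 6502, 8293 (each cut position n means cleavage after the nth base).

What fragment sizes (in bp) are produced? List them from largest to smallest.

Linear molecule, 6 cuts → 7 fragments:
  434 − 0 = 434 bp
  1783 − 434 = 1349 bp
  2063 − 1783 = 280 bp
  3782 − 2063 = 1719 bp
  6502 − 3782 = 2720 bp
  8293 − 6502 = 1791 bp
  8703 − 8293 = 410 bp
Sorted largest to smallest: 2720, 1791, 1719, 1349, 434, 410, 280 bp.

2720, 1791, 1719, 1349, 434, 410, 280 bp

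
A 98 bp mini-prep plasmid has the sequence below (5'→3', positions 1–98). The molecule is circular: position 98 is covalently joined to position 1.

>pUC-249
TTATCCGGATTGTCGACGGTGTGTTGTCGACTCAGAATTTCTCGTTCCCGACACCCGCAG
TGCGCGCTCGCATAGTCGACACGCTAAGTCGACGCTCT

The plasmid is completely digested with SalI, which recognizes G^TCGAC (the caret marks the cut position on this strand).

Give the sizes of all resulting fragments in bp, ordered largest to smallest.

49, 22, 14, 13 bp

SalI sites (GTCGAC) start at positions 12, 26, 75, 88.
SalI cuts after the first base of each site, so after positions 12, 26, 75, 88.
Circular molecule, 4 cuts → 4 fragments:
  13–26 → 14 bp
  27–75 → 49 bp
  76–88 → 13 bp
  89–98 then 1–12 → 10 + 12 = 22 bp
Sorted largest to smallest: 49, 22, 14, 13 bp.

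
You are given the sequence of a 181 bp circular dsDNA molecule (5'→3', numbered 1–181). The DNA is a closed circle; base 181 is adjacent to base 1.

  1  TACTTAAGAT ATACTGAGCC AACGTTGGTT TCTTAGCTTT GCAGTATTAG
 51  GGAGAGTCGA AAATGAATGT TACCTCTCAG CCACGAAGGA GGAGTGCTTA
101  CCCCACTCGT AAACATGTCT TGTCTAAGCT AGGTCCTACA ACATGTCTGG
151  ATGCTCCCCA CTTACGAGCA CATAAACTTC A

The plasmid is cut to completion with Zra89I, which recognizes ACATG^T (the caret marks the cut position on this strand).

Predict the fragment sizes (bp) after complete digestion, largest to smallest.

Zra89I sites (ACATGT) start at positions 113, 141.
Zra89I cuts after base 5 of each site (before the last base), so after positions 117, 145.
Circular molecule, 2 cuts → 2 fragments:
  118–145 → 28 bp
  146–181 then 1–117 → 36 + 117 = 153 bp
Sorted largest to smallest: 153, 28 bp.

153, 28 bp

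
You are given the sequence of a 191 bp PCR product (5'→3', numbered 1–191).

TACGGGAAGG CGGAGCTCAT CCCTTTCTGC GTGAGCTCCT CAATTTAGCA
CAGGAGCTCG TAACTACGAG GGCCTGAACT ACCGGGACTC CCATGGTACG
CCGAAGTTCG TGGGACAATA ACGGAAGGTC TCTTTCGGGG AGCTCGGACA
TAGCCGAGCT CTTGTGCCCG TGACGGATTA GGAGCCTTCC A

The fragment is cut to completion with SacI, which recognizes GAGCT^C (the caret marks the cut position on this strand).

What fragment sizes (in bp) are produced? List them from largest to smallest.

SacI sites (GAGCTC) start at positions 13, 33, 54, 140, 156.
SacI cuts after base 5 of each site (before the last base), so after positions 17, 37, 58, 144, 160.
Linear molecule, 5 cuts → 6 fragments:
  1–17 → 17 bp
  18–37 → 20 bp
  38–58 → 21 bp
  59–144 → 86 bp
  145–160 → 16 bp
  161–191 → 31 bp
Sorted largest to smallest: 86, 31, 21, 20, 17, 16 bp.

86, 31, 21, 20, 17, 16 bp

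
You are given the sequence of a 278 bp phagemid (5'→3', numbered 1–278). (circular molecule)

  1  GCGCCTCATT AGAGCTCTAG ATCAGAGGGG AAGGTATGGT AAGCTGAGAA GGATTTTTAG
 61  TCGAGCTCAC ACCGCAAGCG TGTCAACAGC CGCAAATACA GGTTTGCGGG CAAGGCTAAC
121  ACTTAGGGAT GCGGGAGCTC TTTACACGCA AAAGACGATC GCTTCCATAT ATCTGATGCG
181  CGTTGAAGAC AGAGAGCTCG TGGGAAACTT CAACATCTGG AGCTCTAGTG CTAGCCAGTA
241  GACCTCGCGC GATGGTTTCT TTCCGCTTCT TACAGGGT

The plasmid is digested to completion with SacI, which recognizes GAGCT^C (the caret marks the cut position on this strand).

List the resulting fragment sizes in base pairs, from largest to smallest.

SacI sites (GAGCTC) start at positions 12, 63, 135, 194, 220.
SacI cuts after base 5 of each site (before the last base), so after positions 16, 67, 139, 198, 224.
Circular molecule, 5 cuts → 5 fragments:
  17–67 → 51 bp
  68–139 → 72 bp
  140–198 → 59 bp
  199–224 → 26 bp
  225–278 then 1–16 → 54 + 16 = 70 bp
Sorted largest to smallest: 72, 70, 59, 51, 26 bp.

72, 70, 59, 51, 26 bp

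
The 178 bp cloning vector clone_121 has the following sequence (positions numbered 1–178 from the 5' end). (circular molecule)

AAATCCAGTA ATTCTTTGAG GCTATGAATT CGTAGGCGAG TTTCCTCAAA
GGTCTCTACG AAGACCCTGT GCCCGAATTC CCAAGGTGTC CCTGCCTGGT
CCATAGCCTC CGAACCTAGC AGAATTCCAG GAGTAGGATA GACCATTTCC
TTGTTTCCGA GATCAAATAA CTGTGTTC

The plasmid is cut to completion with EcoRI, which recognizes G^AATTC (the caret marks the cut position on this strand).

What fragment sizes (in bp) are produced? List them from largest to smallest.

EcoRI sites (GAATTC) start at positions 26, 75, 122.
EcoRI cuts after the first base of each site, so after positions 26, 75, 122.
Circular molecule, 3 cuts → 3 fragments:
  27–75 → 49 bp
  76–122 → 47 bp
  123–178 then 1–26 → 56 + 26 = 82 bp
Sorted largest to smallest: 82, 49, 47 bp.

82, 49, 47 bp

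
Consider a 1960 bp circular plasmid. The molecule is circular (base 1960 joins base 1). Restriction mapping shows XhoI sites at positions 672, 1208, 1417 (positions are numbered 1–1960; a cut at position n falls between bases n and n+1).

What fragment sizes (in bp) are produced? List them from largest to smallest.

1215, 536, 209 bp

Circular molecule, 3 cuts → 3 fragments:
  1208 − 672 = 536 bp
  1417 − 1208 = 209 bp
  wrap: 1960 − 1417 + 672 = 1215 bp
Sorted largest to smallest: 1215, 536, 209 bp.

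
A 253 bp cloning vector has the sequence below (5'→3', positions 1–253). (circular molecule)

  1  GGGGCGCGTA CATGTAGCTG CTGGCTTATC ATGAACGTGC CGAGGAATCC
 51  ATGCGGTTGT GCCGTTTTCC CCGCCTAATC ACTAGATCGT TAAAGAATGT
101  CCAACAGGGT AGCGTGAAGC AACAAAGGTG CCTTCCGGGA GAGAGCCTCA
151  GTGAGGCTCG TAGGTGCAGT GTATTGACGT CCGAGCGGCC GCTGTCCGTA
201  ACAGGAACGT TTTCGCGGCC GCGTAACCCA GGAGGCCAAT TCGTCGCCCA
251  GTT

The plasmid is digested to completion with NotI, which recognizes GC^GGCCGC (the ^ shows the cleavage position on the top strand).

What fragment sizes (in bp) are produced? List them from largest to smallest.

223, 30 bp

NotI sites (GCGGCCGC) start at positions 185, 215.
NotI cuts after base 2 of each site, so after positions 186, 216.
Circular molecule, 2 cuts → 2 fragments:
  187–216 → 30 bp
  217–253 then 1–186 → 37 + 186 = 223 bp
Sorted largest to smallest: 223, 30 bp.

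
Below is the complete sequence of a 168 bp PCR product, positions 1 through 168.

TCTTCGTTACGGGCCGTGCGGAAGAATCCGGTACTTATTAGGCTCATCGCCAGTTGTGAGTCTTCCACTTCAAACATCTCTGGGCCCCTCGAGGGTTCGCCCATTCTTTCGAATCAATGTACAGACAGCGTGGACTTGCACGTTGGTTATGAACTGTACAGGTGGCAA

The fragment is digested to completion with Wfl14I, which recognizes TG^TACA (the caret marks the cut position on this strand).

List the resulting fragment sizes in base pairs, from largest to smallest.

Wfl14I sites (TGTACA) start at positions 118, 155.
Wfl14I cuts after base 2 of each site, so after positions 119, 156.
Linear molecule, 2 cuts → 3 fragments:
  1–119 → 119 bp
  120–156 → 37 bp
  157–168 → 12 bp
Sorted largest to smallest: 119, 37, 12 bp.

119, 37, 12 bp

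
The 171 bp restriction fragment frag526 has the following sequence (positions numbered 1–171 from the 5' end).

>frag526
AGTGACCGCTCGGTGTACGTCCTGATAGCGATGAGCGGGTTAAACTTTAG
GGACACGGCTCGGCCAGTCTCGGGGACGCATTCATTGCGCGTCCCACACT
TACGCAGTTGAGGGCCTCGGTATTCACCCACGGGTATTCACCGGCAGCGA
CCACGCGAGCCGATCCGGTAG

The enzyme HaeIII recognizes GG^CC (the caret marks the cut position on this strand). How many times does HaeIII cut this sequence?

GGCC occurs starting at positions 62, 113.
HaeIII cuts at 2 sites.

2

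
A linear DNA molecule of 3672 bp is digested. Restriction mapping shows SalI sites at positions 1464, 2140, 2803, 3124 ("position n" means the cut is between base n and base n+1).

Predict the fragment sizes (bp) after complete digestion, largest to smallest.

Linear molecule, 4 cuts → 5 fragments:
  1464 − 0 = 1464 bp
  2140 − 1464 = 676 bp
  2803 − 2140 = 663 bp
  3124 − 2803 = 321 bp
  3672 − 3124 = 548 bp
Sorted largest to smallest: 1464, 676, 663, 548, 321 bp.

1464, 676, 663, 548, 321 bp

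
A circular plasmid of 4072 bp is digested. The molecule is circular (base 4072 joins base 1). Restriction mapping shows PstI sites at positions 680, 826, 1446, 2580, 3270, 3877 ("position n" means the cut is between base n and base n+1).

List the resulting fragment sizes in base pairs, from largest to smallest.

1134, 875, 690, 620, 607, 146 bp

Circular molecule, 6 cuts → 6 fragments:
  826 − 680 = 146 bp
  1446 − 826 = 620 bp
  2580 − 1446 = 1134 bp
  3270 − 2580 = 690 bp
  3877 − 3270 = 607 bp
  wrap: 4072 − 3877 + 680 = 875 bp
Sorted largest to smallest: 1134, 875, 690, 620, 607, 146 bp.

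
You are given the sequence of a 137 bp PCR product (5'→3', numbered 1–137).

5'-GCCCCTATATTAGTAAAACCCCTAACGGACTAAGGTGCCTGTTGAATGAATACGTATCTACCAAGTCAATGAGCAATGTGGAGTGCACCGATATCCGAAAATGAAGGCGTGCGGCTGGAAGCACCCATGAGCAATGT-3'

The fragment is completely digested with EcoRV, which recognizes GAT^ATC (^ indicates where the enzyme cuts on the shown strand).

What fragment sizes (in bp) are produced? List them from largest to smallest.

The EcoRV site (GATATC) starts at position 90.
EcoRV cuts after base 3 of each site, so after position 92.
Linear molecule, 1 cut → 2 fragments:
  1–92 → 92 bp
  93–137 → 45 bp
Sorted largest to smallest: 92, 45 bp.

92, 45 bp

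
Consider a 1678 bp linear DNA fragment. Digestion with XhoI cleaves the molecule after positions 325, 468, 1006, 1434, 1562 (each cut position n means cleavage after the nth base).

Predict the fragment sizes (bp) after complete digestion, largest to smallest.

Linear molecule, 5 cuts → 6 fragments:
  325 − 0 = 325 bp
  468 − 325 = 143 bp
  1006 − 468 = 538 bp
  1434 − 1006 = 428 bp
  1562 − 1434 = 128 bp
  1678 − 1562 = 116 bp
Sorted largest to smallest: 538, 428, 325, 143, 128, 116 bp.

538, 428, 325, 143, 128, 116 bp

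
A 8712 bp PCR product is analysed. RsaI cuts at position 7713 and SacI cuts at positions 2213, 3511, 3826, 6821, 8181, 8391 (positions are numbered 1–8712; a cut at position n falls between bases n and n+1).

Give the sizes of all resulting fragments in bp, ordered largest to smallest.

2995, 2213, 1298, 892, 468, 321, 315, 210 bp

Combined cut positions (sorted): 2213, 3511, 3826, 6821, 7713, 8181, 8391.
Linear molecule, 7 cuts → 8 fragments:
  2213 − 0 = 2213 bp
  3511 − 2213 = 1298 bp
  3826 − 3511 = 315 bp
  6821 − 3826 = 2995 bp
  7713 − 6821 = 892 bp
  8181 − 7713 = 468 bp
  8391 − 8181 = 210 bp
  8712 − 8391 = 321 bp
Sorted largest to smallest: 2995, 2213, 1298, 892, 468, 321, 315, 210 bp.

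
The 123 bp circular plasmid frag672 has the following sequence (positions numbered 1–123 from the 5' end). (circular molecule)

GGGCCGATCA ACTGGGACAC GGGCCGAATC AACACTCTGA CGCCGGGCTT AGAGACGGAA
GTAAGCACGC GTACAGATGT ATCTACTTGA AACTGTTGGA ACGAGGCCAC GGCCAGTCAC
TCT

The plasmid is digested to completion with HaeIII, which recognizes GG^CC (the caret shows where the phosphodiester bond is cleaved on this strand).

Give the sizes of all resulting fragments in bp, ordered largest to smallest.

83, 20, 14, 6 bp

HaeIII sites (GGCC) start at positions 2, 22, 105, 111.
HaeIII cuts after base 2 of each site, so after positions 3, 23, 106, 112.
Circular molecule, 4 cuts → 4 fragments:
  4–23 → 20 bp
  24–106 → 83 bp
  107–112 → 6 bp
  113–123 then 1–3 → 11 + 3 = 14 bp
Sorted largest to smallest: 83, 20, 14, 6 bp.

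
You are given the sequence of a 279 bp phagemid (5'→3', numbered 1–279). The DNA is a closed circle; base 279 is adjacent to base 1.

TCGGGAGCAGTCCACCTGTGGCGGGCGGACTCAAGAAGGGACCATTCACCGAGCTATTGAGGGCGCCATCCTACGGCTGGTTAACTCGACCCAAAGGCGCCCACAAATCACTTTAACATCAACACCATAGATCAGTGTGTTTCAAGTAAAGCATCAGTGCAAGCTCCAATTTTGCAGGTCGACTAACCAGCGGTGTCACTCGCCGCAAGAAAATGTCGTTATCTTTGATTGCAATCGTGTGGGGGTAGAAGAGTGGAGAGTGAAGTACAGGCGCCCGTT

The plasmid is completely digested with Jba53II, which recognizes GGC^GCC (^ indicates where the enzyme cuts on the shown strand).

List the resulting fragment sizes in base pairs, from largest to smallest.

Jba53II sites (GGCGCC) start at positions 62, 96, 270.
Jba53II cuts after base 3 of each site, so after positions 64, 98, 272.
Circular molecule, 3 cuts → 3 fragments:
  65–98 → 34 bp
  99–272 → 174 bp
  273–279 then 1–64 → 7 + 64 = 71 bp
Sorted largest to smallest: 174, 71, 34 bp.

174, 71, 34 bp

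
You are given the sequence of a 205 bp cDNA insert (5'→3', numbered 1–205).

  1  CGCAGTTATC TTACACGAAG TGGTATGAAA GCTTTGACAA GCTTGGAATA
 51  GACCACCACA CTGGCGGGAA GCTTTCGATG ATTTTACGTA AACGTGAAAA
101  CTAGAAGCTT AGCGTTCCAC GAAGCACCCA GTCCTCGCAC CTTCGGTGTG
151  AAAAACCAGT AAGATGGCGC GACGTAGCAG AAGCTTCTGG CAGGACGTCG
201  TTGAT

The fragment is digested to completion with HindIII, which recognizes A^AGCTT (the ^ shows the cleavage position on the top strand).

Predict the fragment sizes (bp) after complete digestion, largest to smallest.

76, 36, 30, 29, 24, 10 bp

HindIII sites (AAGCTT) start at positions 29, 39, 69, 105, 181.
HindIII cuts after the first base of each site, so after positions 29, 39, 69, 105, 181.
Linear molecule, 5 cuts → 6 fragments:
  1–29 → 29 bp
  30–39 → 10 bp
  40–69 → 30 bp
  70–105 → 36 bp
  106–181 → 76 bp
  182–205 → 24 bp
Sorted largest to smallest: 76, 36, 30, 29, 24, 10 bp.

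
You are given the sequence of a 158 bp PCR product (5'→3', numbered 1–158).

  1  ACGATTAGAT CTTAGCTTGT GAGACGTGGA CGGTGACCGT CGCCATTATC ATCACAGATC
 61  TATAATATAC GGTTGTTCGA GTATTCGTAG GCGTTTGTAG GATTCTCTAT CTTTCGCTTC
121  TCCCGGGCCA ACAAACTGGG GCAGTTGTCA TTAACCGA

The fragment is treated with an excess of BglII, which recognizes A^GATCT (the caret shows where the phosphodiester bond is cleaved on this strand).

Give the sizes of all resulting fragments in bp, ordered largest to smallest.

BglII sites (AGATCT) start at positions 7, 56.
BglII cuts after the first base of each site, so after positions 7, 56.
Linear molecule, 2 cuts → 3 fragments:
  1–7 → 7 bp
  8–56 → 49 bp
  57–158 → 102 bp
Sorted largest to smallest: 102, 49, 7 bp.

102, 49, 7 bp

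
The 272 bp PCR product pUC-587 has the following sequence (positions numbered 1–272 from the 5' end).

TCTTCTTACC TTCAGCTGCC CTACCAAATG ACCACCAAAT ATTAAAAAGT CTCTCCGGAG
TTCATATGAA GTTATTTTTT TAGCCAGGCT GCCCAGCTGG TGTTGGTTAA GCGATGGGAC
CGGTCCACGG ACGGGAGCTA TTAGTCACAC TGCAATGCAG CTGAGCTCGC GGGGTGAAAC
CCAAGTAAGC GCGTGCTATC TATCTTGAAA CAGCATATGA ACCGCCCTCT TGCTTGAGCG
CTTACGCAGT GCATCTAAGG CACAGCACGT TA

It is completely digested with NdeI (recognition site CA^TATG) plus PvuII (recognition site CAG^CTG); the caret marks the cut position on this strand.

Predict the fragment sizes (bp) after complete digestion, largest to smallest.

64, 57, 55, 49, 32, 15 bp

NdeI sites (CATATG) start at positions 63, 214.
NdeI cuts after base 2 of each site, so after positions 64, 215.
PvuII sites (CAGCTG) start at positions 13, 94, 158.
PvuII cuts after base 3 of each site, so after positions 15, 96, 160.
Combined cut positions: 15, 64, 96, 160, 215.
Linear molecule, 5 cuts → 6 fragments:
  1–15 → 15 bp
  16–64 → 49 bp
  65–96 → 32 bp
  97–160 → 64 bp
  161–215 → 55 bp
  216–272 → 57 bp
Sorted largest to smallest: 64, 57, 55, 49, 32, 15 bp.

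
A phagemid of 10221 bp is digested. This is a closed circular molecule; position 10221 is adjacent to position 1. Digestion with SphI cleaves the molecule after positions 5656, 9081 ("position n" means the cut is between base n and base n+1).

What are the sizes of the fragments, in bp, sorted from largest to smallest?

Circular molecule, 2 cuts → 2 fragments:
  9081 − 5656 = 3425 bp
  wrap: 10221 − 9081 + 5656 = 6796 bp
Sorted largest to smallest: 6796, 3425 bp.

6796, 3425 bp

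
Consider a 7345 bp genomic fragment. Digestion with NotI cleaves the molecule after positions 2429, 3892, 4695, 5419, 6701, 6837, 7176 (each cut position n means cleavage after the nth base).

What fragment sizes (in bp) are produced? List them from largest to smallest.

Linear molecule, 7 cuts → 8 fragments:
  2429 − 0 = 2429 bp
  3892 − 2429 = 1463 bp
  4695 − 3892 = 803 bp
  5419 − 4695 = 724 bp
  6701 − 5419 = 1282 bp
  6837 − 6701 = 136 bp
  7176 − 6837 = 339 bp
  7345 − 7176 = 169 bp
Sorted largest to smallest: 2429, 1463, 1282, 803, 724, 339, 169, 136 bp.

2429, 1463, 1282, 803, 724, 339, 169, 136 bp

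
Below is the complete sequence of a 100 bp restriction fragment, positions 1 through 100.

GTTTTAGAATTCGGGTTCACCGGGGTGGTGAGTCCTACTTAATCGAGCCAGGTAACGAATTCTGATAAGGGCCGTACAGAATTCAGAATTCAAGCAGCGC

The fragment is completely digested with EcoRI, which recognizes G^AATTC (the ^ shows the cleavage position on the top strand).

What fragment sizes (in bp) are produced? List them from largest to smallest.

EcoRI sites (GAATTC) start at positions 7, 57, 79, 86.
EcoRI cuts after the first base of each site, so after positions 7, 57, 79, 86.
Linear molecule, 4 cuts → 5 fragments:
  1–7 → 7 bp
  8–57 → 50 bp
  58–79 → 22 bp
  80–86 → 7 bp
  87–100 → 14 bp
Sorted largest to smallest: 50, 22, 14, 7, 7 bp.

50, 22, 14, 7, 7 bp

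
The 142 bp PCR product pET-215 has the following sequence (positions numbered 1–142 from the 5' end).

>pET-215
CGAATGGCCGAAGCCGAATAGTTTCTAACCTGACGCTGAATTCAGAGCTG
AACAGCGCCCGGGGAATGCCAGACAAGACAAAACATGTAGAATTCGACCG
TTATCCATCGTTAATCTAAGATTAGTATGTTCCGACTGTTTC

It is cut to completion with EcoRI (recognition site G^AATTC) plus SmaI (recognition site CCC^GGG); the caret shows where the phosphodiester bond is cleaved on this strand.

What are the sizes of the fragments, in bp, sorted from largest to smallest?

52, 38, 30, 22 bp

EcoRI sites (GAATTC) start at positions 38, 90.
EcoRI cuts after the first base of each site, so after positions 38, 90.
The SmaI site (CCCGGG) starts at position 58.
SmaI cuts after base 3 of each site, so after position 60.
Combined cut positions: 38, 60, 90.
Linear molecule, 3 cuts → 4 fragments:
  1–38 → 38 bp
  39–60 → 22 bp
  61–90 → 30 bp
  91–142 → 52 bp
Sorted largest to smallest: 52, 38, 30, 22 bp.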